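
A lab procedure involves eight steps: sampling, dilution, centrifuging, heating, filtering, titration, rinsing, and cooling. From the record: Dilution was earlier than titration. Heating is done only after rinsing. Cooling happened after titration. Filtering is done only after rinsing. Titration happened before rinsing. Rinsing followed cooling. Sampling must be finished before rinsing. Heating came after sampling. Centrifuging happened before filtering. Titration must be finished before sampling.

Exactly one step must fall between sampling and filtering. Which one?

Tracing the constraints gives sampling → rinsing → filtering, so rinsing sits after sampling and before filtering.
No other step is forced both after sampling and before filtering.

rinsing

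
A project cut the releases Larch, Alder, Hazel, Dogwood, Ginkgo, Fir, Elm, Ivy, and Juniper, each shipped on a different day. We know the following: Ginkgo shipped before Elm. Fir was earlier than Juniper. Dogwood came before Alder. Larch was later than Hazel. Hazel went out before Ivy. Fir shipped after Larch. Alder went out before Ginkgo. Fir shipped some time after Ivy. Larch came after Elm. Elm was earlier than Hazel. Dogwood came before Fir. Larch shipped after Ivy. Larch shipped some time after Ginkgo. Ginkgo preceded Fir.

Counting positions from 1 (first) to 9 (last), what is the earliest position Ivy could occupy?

6

Alder, Dogwood, Elm, Ginkgo, and Hazel must all come before Ivy — 5 forced predecessors.
Nothing else is forced ahead of Ivy, so its earliest slot is position 5 + 1 = 6.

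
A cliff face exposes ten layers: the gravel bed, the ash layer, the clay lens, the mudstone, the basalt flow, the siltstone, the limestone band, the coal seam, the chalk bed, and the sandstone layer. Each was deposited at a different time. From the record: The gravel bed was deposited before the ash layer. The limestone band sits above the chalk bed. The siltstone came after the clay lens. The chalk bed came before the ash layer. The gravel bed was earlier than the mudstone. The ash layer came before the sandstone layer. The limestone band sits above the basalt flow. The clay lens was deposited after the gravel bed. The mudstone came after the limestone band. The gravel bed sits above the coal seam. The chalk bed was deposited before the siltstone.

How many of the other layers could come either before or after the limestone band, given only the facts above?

6

Forced before the limestone band: the basalt flow and the chalk bed; forced after the limestone band: the mudstone.
That leaves the ash layer, the clay lens, the coal seam, the gravel bed, the sandstone layer, and the siltstone with no forced order relative to the limestone band — 6.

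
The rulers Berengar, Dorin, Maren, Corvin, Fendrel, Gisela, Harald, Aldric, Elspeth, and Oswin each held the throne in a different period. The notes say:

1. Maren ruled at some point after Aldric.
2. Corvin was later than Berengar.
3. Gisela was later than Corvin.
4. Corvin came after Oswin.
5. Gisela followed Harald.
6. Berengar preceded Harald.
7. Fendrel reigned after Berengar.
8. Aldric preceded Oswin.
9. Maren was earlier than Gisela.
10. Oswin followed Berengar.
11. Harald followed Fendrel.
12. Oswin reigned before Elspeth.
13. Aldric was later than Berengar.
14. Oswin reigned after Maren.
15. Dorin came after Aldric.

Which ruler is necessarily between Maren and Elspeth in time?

Oswin

Tracing the constraints gives Maren → Oswin → Elspeth, so Oswin sits after Maren and before Elspeth.
No other ruler is forced both after Maren and before Elspeth.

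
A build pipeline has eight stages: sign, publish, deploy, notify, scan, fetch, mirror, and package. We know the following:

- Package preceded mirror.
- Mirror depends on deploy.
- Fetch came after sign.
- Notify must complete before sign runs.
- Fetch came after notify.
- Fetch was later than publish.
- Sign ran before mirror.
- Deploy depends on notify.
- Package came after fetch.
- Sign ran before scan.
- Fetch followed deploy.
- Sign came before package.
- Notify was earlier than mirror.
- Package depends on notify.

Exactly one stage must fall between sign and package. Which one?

Tracing the constraints gives sign → fetch → package, so fetch sits after sign and before package.
No other stage is forced both after sign and before package.

fetch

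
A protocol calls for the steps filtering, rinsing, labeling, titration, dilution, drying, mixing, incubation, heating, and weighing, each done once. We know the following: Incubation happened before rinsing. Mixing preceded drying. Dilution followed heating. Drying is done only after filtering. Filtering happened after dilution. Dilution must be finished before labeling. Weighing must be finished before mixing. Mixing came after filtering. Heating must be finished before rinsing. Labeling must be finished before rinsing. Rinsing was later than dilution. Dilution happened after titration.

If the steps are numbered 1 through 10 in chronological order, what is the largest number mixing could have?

Mixing must come before drying — 1 step forced after it.
Everything else can be placed before mixing in some valid order, so mixing can sit as late as position 10 − 1 = 9.

9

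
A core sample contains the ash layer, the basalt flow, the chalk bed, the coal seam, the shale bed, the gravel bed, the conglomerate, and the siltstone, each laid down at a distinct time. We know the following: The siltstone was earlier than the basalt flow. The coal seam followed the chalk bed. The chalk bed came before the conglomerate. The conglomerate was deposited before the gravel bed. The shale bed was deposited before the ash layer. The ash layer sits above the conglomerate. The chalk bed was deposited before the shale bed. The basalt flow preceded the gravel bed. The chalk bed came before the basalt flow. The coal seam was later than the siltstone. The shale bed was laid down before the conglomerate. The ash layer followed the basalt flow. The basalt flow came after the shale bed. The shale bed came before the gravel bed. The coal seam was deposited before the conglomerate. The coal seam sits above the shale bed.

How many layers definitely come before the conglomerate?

4

Directly stated before the conglomerate: the chalk bed, the coal seam, and the shale bed.
The siltstone reaches the conglomerate via the siltstone → the coal seam → the conglomerate.
No chain forces the basalt flow (or any of the others) ahead of the conglomerate.
That's the chalk bed, the coal seam, the shale bed, and the siltstone — 4 in all.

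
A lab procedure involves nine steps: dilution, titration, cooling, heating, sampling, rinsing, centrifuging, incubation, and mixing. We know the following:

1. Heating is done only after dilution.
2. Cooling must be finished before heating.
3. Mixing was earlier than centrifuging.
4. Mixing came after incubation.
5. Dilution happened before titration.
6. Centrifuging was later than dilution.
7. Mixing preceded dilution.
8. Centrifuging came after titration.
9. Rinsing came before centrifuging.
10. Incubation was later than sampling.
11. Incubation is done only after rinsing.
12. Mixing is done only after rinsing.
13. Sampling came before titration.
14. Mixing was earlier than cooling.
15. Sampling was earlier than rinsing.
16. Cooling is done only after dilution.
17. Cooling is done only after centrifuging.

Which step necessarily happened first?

sampling

Sampling has a chain of constraints placing it before every other step, so sampling must be first.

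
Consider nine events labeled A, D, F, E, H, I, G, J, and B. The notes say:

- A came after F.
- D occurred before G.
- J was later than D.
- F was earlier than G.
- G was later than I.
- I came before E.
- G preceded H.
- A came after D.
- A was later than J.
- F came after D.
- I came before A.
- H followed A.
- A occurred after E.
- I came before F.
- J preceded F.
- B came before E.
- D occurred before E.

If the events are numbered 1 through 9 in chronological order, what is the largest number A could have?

A must come before H — 1 event forced after it.
Everything else can be placed before A in some valid order, so A can sit as late as position 9 − 1 = 8.

8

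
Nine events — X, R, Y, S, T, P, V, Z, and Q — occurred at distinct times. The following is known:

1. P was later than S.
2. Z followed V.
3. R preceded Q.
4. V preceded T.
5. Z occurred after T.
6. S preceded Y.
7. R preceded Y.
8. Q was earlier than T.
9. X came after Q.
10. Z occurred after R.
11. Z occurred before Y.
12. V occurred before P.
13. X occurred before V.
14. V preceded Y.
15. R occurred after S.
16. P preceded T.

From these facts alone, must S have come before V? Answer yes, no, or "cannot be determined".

yes

Chain the constraints: S → R → Q → X → V. Each link is directly stated, so S comes before V.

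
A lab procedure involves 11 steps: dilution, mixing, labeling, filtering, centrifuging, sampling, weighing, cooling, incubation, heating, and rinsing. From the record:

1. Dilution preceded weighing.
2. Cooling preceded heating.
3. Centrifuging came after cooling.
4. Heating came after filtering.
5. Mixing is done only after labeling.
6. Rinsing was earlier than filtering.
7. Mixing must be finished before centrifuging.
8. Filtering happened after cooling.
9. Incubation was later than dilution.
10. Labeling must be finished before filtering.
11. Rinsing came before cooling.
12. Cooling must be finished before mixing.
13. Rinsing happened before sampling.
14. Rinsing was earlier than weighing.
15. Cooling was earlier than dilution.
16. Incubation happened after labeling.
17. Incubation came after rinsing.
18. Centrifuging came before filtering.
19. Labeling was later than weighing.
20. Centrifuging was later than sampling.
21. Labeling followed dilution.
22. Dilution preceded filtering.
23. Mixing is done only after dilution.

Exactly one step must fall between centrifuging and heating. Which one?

Tracing the constraints gives centrifuging → filtering → heating, so filtering sits after centrifuging and before heating.
No other step is forced both after centrifuging and before heating.

filtering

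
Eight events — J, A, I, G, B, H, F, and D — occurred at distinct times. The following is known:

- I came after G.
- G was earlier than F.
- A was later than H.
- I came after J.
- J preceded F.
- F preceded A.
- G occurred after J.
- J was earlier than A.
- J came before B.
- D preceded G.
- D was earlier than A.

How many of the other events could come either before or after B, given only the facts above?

6

Forced before B: J.
That leaves A, D, F, G, H, and I with no forced order relative to B — 6.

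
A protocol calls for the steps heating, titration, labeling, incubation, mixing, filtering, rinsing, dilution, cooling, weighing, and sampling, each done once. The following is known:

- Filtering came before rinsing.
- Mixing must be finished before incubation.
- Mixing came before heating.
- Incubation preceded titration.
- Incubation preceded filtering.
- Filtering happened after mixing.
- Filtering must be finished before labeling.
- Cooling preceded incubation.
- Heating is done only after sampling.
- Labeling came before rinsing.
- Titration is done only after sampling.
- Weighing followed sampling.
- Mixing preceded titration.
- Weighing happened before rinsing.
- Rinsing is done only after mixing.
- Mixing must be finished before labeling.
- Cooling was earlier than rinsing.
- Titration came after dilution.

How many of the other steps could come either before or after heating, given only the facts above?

Forced before heating: mixing and sampling.
That leaves cooling, dilution, filtering, incubation, labeling, rinsing, titration, and weighing with no forced order relative to heating — 8.

8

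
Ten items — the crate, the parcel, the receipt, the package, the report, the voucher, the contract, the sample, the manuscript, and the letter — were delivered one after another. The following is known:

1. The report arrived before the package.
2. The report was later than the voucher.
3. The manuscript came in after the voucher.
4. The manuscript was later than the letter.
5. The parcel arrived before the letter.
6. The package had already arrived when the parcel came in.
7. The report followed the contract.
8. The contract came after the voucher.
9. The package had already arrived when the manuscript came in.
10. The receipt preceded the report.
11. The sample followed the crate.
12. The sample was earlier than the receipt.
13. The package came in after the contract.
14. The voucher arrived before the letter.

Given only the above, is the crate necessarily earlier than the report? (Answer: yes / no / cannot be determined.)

yes

Chain the constraints: the crate → the sample → the receipt → the report. Each link is directly stated, so the crate comes before the report.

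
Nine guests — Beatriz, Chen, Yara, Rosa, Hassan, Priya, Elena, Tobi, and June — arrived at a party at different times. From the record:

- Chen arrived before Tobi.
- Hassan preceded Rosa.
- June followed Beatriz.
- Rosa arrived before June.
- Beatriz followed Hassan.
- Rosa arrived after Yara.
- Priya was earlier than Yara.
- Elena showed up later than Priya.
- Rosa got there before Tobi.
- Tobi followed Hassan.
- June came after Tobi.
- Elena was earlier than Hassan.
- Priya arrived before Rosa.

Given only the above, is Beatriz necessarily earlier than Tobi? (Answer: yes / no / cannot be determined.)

cannot be determined

No chain of stated constraints runs from Beatriz to Tobi, and none runs from Tobi to Beatriz either.
So the relative order of Beatriz and Tobi is not fixed by the given facts.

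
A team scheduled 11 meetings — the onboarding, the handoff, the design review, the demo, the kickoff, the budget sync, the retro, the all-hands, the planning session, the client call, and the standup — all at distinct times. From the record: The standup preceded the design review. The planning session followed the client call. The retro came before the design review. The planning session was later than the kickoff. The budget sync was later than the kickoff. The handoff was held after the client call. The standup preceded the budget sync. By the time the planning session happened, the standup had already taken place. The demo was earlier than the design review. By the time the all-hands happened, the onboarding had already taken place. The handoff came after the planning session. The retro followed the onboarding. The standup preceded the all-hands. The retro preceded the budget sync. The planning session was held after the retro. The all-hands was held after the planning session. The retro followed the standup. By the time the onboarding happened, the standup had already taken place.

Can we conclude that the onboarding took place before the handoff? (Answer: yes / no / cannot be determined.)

Chain the constraints: the onboarding → the retro → the planning session → the handoff. Each link is directly stated, so the onboarding comes before the handoff.

yes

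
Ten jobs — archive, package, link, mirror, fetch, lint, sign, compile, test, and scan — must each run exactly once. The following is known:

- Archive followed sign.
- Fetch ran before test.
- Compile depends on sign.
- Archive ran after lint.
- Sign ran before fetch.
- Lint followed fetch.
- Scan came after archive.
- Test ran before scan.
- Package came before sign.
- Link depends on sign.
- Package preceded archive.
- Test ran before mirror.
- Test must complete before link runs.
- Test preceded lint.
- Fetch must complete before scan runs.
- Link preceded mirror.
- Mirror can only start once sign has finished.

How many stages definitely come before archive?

5

Directly stated before archive: lint, package, and sign.
Fetch reaches archive via fetch → lint → archive.
Test reaches archive via test → lint → archive.
No chain forces mirror (or any of the others) ahead of archive.
That's fetch, lint, package, sign, and test — 5 in all.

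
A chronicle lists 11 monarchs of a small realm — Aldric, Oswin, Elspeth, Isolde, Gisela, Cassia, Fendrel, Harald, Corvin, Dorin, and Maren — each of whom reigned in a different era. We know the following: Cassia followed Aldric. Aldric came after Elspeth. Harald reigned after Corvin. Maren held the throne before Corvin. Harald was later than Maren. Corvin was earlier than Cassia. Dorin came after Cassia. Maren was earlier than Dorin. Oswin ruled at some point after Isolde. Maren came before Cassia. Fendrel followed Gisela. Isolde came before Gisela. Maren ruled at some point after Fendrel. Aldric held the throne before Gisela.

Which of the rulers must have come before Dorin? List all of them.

Directly stated before Dorin: Cassia and Maren.
Aldric reaches Dorin via Aldric → Cassia → Dorin.
Corvin reaches Dorin via Corvin → Cassia → Dorin.
Elspeth reaches Dorin via Elspeth → Aldric → Cassia → Dorin.
Likewise Fendrel, Gisela, and Isolde each reach Dorin by chaining the stated constraints.
No chain forces Harald (or any of the others) ahead of Dorin.

Aldric, Cassia, Corvin, Elspeth, Fendrel, Gisela, Isolde, Maren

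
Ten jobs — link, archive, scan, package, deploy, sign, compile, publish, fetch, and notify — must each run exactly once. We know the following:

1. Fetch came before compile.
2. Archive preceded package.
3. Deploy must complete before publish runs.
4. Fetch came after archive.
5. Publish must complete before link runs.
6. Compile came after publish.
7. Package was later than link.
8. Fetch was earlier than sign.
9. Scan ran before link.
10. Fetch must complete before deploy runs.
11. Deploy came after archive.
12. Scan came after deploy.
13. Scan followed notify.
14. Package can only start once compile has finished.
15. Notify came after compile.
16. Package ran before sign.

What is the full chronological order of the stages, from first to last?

archive, fetch, deploy, publish, compile, notify, scan, link, package, sign

The constraints fix every adjacent pair, so only one ordering works:
archive → fetch → deploy → publish → compile → notify → scan → link → package → sign.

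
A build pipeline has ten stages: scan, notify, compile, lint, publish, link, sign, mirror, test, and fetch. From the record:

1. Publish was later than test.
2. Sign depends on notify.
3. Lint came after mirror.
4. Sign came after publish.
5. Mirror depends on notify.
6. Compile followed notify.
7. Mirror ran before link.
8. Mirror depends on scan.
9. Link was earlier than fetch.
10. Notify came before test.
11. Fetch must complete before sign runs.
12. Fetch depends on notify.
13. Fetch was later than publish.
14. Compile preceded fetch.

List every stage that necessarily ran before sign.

Directly stated before sign: fetch, notify, and publish.
Compile reaches sign via compile → fetch → sign.
Link reaches sign via link → fetch → sign.
Mirror reaches sign via mirror → link → fetch → sign.
Likewise scan and test each reach sign by chaining the stated constraints.
No chain forces lint ahead of sign.

compile, fetch, link, mirror, notify, publish, scan, test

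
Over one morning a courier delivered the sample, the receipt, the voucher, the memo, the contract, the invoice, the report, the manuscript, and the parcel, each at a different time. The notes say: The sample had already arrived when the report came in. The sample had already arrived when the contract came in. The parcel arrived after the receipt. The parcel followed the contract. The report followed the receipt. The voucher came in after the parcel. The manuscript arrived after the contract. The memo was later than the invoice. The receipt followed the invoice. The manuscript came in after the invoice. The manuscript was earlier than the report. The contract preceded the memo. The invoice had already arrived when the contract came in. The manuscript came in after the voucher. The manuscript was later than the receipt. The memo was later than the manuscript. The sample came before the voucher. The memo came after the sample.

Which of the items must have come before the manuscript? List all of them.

Directly stated before the manuscript: the contract, the invoice, the receipt, and the voucher.
The parcel reaches the manuscript via the parcel → the voucher → the manuscript.
The sample reaches the manuscript via the sample → the contract → the manuscript.

the contract, the invoice, the parcel, the receipt, the sample, the voucher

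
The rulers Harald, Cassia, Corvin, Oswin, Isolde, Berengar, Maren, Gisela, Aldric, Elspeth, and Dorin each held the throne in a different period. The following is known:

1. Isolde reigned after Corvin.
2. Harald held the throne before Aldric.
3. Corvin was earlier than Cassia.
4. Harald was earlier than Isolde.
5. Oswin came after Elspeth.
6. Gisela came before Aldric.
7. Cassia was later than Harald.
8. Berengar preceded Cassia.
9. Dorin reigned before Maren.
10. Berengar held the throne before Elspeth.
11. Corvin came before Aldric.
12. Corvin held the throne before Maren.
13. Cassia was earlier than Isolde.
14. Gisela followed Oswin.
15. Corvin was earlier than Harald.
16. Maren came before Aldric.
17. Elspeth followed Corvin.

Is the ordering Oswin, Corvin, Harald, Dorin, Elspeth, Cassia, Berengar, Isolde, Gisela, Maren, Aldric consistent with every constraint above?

The constraints require Berengar before Elspeth, but in the proposed sequence Elspeth appears ahead of Berengar. That one violation is enough.

no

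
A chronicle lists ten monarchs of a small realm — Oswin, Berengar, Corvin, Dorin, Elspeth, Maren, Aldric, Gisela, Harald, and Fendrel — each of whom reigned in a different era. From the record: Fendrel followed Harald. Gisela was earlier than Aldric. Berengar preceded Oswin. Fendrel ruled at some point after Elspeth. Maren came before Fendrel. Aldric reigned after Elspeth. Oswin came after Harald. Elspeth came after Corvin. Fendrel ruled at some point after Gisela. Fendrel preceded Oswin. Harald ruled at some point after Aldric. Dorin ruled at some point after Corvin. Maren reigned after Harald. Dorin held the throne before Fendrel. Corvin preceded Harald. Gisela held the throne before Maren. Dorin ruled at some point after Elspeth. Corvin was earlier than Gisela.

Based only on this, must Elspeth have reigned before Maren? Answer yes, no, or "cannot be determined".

yes

Chain the constraints: Elspeth → Aldric → Harald → Maren. Each link is directly stated, so Elspeth comes before Maren.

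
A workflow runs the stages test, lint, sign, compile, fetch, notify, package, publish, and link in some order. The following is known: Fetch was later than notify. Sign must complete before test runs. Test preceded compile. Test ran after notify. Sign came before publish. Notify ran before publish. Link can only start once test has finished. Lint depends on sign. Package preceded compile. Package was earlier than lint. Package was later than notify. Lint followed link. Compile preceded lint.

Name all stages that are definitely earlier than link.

Directly stated before link: test.
Notify reaches link via notify → test → link.
Sign reaches link via sign → test → link.
No chain forces publish (or any of the others) ahead of link.

notify, sign, test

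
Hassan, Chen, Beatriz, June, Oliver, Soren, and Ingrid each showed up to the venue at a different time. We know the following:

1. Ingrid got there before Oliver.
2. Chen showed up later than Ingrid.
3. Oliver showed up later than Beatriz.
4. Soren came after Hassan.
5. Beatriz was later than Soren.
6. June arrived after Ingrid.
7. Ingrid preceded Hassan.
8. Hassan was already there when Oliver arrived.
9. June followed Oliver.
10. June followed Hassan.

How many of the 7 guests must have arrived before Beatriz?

Directly stated before Beatriz: Soren.
Hassan reaches Beatriz via Hassan → Soren → Beatriz.
Ingrid reaches Beatriz via Ingrid → Hassan → Soren → Beatriz.
No chain forces Oliver (or any of the others) ahead of Beatriz.
That's Hassan, Ingrid, and Soren — 3 in all.

3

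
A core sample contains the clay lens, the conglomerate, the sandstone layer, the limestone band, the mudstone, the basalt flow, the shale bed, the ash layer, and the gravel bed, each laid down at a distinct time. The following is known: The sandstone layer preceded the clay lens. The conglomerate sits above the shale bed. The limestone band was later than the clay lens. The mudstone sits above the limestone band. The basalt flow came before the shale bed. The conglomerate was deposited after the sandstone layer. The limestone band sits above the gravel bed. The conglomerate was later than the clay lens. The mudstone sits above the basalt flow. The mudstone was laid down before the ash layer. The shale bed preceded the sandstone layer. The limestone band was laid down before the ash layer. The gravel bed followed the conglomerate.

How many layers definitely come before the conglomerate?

Directly stated before the conglomerate: the clay lens, the sandstone layer, and the shale bed.
The basalt flow reaches the conglomerate via the basalt flow → the shale bed → the conglomerate.
No chain forces the gravel bed (or any of the others) ahead of the conglomerate.
That's the basalt flow, the clay lens, the sandstone layer, and the shale bed — 4 in all.

4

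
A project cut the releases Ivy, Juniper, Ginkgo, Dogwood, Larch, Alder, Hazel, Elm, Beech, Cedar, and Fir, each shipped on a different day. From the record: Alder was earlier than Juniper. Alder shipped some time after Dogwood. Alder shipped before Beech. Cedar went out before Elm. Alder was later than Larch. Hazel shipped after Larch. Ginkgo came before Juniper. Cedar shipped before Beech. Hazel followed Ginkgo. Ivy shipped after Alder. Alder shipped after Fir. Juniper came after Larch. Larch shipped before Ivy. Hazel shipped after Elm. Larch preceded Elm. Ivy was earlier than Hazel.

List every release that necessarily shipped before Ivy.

Alder, Dogwood, Fir, Larch

Directly stated before Ivy: Alder and Larch.
Dogwood reaches Ivy via Dogwood → Alder → Ivy.
Fir reaches Ivy via Fir → Alder → Ivy.
No chain forces Hazel (or any of the others) ahead of Ivy.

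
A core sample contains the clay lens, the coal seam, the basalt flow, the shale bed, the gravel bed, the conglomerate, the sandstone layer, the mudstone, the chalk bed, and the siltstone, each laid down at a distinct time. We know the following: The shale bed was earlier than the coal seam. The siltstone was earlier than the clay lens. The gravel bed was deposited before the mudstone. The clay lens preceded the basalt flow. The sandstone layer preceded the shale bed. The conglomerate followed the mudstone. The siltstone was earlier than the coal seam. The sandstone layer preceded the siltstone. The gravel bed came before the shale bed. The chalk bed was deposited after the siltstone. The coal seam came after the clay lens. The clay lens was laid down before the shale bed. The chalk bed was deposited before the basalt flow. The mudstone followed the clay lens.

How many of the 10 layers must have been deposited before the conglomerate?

Directly stated before the conglomerate: the mudstone.
The clay lens reaches the conglomerate via the clay lens → the mudstone → the conglomerate.
The gravel bed reaches the conglomerate via the gravel bed → the mudstone → the conglomerate.
The sandstone layer reaches the conglomerate via the sandstone layer → the siltstone → the clay lens → the mudstone → the conglomerate.
Likewise the siltstone reaches the conglomerate by chaining the stated constraints.
No chain forces the chalk bed (or any of the others) ahead of the conglomerate.
That's the clay lens, the gravel bed, the mudstone, the sandstone layer, and the siltstone — 5 in all.

5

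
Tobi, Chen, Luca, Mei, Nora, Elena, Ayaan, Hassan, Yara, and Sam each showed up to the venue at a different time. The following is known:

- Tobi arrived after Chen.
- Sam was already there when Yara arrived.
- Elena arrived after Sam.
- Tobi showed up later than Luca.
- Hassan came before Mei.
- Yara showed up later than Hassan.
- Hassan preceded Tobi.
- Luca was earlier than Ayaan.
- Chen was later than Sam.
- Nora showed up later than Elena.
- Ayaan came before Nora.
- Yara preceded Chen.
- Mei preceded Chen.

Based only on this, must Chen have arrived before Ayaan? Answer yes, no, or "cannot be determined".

cannot be determined

No chain of stated constraints runs from Chen to Ayaan, and none runs from Ayaan to Chen either.
So the relative order of Chen and Ayaan is not fixed by the given facts.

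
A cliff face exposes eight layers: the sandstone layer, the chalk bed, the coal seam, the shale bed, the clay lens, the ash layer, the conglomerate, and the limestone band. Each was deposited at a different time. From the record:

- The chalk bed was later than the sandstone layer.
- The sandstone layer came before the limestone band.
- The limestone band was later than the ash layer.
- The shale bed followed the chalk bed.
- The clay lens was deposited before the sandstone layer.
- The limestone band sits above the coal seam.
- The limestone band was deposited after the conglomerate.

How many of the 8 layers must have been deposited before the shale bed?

Directly stated before the shale bed: the chalk bed.
The clay lens reaches the shale bed via the clay lens → the sandstone layer → the chalk bed → the shale bed.
The sandstone layer reaches the shale bed via the sandstone layer → the chalk bed → the shale bed.
No chain forces the limestone band (or any of the others) ahead of the shale bed.
That's the chalk bed, the clay lens, and the sandstone layer — 3 in all.

3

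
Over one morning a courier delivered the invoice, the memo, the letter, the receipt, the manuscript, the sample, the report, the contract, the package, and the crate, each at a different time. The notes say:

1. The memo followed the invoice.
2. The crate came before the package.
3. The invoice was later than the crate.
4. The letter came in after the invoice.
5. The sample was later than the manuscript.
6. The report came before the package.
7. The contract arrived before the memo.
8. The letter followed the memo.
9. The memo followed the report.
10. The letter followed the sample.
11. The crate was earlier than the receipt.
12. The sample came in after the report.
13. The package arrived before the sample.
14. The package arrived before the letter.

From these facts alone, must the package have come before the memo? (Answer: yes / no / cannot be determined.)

No chain of stated constraints runs from the package to the memo, and none runs from the memo to the package either.
So the relative order of the package and the memo is not fixed by the given facts.

cannot be determined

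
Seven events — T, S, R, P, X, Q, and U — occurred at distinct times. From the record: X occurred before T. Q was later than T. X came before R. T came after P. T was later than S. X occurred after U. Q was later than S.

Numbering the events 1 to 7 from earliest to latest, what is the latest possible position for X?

X must come before Q, R, and T — 3 events forced after it.
Everything else can be placed before X in some valid order, so X can sit as late as position 7 − 3 = 4.

4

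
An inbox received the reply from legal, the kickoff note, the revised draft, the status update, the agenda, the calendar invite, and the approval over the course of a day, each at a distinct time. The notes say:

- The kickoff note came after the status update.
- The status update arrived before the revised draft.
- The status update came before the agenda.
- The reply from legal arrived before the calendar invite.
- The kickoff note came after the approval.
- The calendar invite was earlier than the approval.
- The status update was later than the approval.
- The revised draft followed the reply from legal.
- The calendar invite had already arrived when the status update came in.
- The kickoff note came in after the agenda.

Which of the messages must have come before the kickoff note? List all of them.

Directly stated before the kickoff note: the agenda, the approval, and the status update.
The calendar invite reaches the kickoff note via the calendar invite → the approval → the kickoff note.
The reply from legal reaches the kickoff note via the reply from legal → the calendar invite → the approval → the kickoff note.
No chain forces the revised draft ahead of the kickoff note.

the agenda, the approval, the calendar invite, the reply from legal, the status update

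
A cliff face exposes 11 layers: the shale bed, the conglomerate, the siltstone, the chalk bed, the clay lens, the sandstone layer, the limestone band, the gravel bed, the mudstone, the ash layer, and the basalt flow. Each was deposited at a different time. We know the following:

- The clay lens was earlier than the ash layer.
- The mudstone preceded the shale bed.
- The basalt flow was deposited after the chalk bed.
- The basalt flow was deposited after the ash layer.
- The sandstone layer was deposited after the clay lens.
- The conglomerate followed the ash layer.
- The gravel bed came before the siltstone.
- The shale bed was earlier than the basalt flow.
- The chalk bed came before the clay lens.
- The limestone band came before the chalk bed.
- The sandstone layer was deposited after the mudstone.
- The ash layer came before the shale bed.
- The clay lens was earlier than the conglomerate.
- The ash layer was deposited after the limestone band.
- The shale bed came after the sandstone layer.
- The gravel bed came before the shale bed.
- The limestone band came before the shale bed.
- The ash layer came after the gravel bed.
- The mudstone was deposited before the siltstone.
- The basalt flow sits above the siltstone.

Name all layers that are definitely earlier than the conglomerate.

the ash layer, the chalk bed, the clay lens, the gravel bed, the limestone band

Directly stated before the conglomerate: the ash layer and the clay lens.
The chalk bed reaches the conglomerate via the chalk bed → the clay lens → the conglomerate.
The gravel bed reaches the conglomerate via the gravel bed → the ash layer → the conglomerate.
The limestone band reaches the conglomerate via the limestone band → the ash layer → the conglomerate.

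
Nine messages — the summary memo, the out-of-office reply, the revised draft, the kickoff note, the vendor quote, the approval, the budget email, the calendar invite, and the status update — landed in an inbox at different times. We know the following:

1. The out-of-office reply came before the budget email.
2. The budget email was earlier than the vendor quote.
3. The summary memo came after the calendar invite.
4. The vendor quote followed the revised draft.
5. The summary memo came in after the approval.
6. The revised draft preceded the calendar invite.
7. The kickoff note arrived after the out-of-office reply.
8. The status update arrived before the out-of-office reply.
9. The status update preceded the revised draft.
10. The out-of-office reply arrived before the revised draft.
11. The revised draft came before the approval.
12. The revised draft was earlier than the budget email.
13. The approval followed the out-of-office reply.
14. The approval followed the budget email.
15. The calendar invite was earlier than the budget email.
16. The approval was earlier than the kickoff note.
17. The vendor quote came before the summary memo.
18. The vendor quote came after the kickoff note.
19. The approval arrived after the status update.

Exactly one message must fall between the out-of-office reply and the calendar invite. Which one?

the revised draft

Tracing the constraints gives the out-of-office reply → the revised draft → the calendar invite, so the revised draft sits after the out-of-office reply and before the calendar invite.
No other message is forced both after the out-of-office reply and before the calendar invite.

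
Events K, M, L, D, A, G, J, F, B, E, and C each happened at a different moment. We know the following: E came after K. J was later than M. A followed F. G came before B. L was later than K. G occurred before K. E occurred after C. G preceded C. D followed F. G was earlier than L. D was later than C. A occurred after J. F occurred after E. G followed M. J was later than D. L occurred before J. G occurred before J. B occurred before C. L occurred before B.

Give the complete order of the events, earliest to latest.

The constraints fix every adjacent pair, so only one ordering works:
M → G → K → L → B → C → E → F → D → J → A.

M, G, K, L, B, C, E, F, D, J, A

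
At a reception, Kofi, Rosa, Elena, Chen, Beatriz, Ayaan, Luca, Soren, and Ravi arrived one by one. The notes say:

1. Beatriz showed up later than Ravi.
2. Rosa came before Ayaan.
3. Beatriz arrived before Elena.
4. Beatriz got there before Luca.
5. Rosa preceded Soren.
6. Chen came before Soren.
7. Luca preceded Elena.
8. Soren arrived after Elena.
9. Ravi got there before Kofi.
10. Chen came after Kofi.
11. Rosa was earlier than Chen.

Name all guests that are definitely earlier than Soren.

Directly stated before Soren: Chen, Elena, and Rosa.
Beatriz reaches Soren via Beatriz → Elena → Soren.
Kofi reaches Soren via Kofi → Chen → Soren.
Luca reaches Soren via Luca → Elena → Soren.
Likewise Ravi reaches Soren by chaining the stated constraints.

Beatriz, Chen, Elena, Kofi, Luca, Ravi, Rosa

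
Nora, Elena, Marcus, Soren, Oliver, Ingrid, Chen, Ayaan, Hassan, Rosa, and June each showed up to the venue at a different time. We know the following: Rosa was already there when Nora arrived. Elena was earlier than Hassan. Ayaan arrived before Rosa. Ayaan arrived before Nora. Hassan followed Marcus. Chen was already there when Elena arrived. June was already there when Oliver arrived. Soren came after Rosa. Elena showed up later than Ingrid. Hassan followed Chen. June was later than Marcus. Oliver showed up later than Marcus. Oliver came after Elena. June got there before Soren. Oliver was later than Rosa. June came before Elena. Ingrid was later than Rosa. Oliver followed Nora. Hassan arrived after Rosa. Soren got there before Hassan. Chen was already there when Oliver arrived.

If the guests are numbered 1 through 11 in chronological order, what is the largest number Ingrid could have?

Ingrid must come before Elena, Hassan, and Oliver — 3 guests forced after them.
Everything else can be placed before Ingrid in some valid order, so Ingrid can sit as late as position 11 − 3 = 8.

8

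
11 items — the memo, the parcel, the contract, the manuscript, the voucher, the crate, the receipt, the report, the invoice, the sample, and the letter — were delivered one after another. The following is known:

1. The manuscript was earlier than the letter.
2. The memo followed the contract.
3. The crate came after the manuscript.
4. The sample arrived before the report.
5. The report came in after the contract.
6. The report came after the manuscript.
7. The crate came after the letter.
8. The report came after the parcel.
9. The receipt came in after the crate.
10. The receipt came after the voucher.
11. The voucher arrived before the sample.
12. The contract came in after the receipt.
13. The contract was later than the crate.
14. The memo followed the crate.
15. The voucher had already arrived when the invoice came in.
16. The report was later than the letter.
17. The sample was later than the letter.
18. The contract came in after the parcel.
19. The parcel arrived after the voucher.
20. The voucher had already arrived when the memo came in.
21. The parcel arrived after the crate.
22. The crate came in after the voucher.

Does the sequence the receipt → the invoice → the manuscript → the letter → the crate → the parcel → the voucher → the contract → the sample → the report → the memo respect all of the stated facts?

no

The constraints require the crate before the receipt, but in the proposed sequence the receipt appears ahead of the crate. That one violation is enough.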